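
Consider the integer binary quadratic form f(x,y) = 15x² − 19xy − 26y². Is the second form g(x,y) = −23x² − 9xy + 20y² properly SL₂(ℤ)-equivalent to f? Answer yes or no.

D₁ = 1921, D₂ = 1921
river cycle of f (length 58): (-26, 19, 15), (15, 41, -4), (-4, 39, 25), (25, 11, -18), (-18, 25, 18), (18, 11, -25), (-25, 39, 4), (4, 41, -15), (-15, 19, 26), (26, 33, -8), … (48 more)
river cycle of g (length 58): (20, 9, -23), (-23, 37, 6), (6, 35, -29), (-29, 23, 12), (12, 25, -27), (-27, 29, 10), (10, 31, -24), (-24, 17, 17), (17, 17, -24), (-24, 31, 10), … (48 more)
cycles differ ⇒ inequivalent

no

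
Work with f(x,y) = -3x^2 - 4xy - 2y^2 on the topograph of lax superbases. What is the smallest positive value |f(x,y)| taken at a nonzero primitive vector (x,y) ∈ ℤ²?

translate: b→-2 (≡4 mod 6), so (3,4,2)→(3,-2,1)
flip: (3,-2,1)→(1,2,3)
translate: b→0 (≡2 mod 2), so (1,2,3)→(1,0,2)
reduced (well bottom): (1,0,2) with a≤c, −a<b≤a
well minimum |f| = |-1| = 1 (negative-definite)

1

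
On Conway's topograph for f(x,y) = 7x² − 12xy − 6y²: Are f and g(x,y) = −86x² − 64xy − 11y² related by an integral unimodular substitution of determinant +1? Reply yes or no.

D₁ = 312, D₂ = 312
river cycle of f (length 4): (-6, 12, 7), (7, 16, -2), (-2, 16, 7), (7, 12, -6)
river cycle of g (length 4): (7, 16, -2), (-2, 16, 7), (7, 12, -6), (-6, 12, 7)
cycles coincide ⇒ equivalent

yes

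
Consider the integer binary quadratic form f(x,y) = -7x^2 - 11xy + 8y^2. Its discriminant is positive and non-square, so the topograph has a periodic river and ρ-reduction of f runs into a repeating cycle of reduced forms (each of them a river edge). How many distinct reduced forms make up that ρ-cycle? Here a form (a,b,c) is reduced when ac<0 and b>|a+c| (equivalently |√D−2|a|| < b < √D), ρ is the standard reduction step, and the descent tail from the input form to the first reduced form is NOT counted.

D = 345, ⌊√D⌋ = 18
descent: ρ → (8,11,-7)  [lands on river]
river: ρ → (-7,17,2)
river: ρ → (2,15,-15)
river: ρ → (-15,15,2)
river: ρ → (2,17,-7)
river: ρ → (-7,11,8)
river: ρ → (8,5,-10)
river: ρ → (-10,15,3)
river: ρ → (3,15,-10)
river: ρ → (-10,5,8)
ρ-cycle length = 10 (tail of 1 descent step not counted)

10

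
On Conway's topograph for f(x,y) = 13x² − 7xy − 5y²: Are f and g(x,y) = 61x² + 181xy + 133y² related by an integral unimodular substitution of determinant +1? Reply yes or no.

D₁ = 309, D₂ = 309
river cycle of f (length 6): (-5, 17, 1), (1, 17, -5), (-5, 13, 7), (7, 15, -3), (-3, 15, 7), (7, 13, -5)
river cycle of g (length 6): (-5, 17, 1), (1, 17, -5), (-5, 13, 7), (7, 15, -3), (-3, 15, 7), (7, 13, -5)
cycles coincide ⇒ equivalent

yes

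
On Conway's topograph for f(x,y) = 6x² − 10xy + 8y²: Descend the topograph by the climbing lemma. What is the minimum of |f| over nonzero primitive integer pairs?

translate: b→2 (≡-10 mod 12), so (6,-10,8)→(6,2,4)
flip: (6,2,4)→(4,-2,6)
reduced (well bottom): (4,-2,6) with a≤c, −a<b≤a
well minimum = a = 4

4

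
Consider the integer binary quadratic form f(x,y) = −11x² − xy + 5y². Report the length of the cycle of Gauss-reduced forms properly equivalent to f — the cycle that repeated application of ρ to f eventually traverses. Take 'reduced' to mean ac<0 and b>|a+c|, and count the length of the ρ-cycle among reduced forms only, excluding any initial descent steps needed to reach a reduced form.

D = 221, ⌊√D⌋ = 14
descent: ρ → (5,11,-5)  [lands on river]
river: ρ → (-5,9,7)
river: ρ → (7,5,-7)
river: ρ → (-7,9,5)
ρ-cycle length = 4 (tail of 1 descent step not counted)

4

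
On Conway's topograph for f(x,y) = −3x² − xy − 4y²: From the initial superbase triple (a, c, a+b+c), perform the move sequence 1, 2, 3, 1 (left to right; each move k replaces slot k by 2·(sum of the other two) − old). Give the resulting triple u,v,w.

start (-3,-4,-8) = (f(1,0),f(0,1),f(1,1))
replace slot 1: 2·((-4)+(-8)) − (-3) = -21 → (-21,-4,-8)
replace slot 2: 2·((-21)+(-8)) − (-4) = -54 → (-21,-54,-8)
replace slot 3: 2·((-21)+(-54)) − (-8) = -142 → (-21,-54,-142)
replace slot 1: 2·((-54)+(-142)) − (-21) = -371 → (-371,-54,-142)

-371,-54,-142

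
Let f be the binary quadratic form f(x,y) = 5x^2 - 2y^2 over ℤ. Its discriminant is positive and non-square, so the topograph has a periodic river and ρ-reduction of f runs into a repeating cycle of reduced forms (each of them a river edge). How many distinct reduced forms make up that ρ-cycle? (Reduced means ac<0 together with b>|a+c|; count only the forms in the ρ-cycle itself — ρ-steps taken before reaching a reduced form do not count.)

D = 40, ⌊√D⌋ = 6
descent: ρ → (-2,4,3)  [lands on river]
river: ρ → (3,2,-3)
river: ρ → (-3,4,2)
river: ρ → (2,4,-3)
river: ρ → (-3,2,3)
river: ρ → (3,4,-2)
ρ-cycle length = 6 (tail of 1 descent step not counted)

6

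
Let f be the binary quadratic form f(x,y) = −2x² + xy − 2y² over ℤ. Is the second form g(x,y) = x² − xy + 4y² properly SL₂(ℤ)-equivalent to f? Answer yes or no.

D₁ = -15, D₂ = -15
f is negative-definite; reduce −f:
−f: flip: (2,-1,2)→(2,1,2)
−f: reduced (well bottom): (2,1,2) with a≤c, −a<b≤a
flip sign back: reduced form of f is (-2,-1,-2)
g: translate: b→1 (≡-1 mod 2), so (1,-1,4)→(1,1,4)
g: reduced (well bottom): (1,1,4) with a≤c, −a<b≤a
reduced forms (-2, -1, -2) vs (1, 1, 4) ⇒ inequivalent

no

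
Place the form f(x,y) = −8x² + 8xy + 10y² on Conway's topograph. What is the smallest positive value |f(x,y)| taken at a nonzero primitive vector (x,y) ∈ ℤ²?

river: ρ → (10,12,-6)
river: ρ → (-6,12,10)
river: ρ → (10,8,-8)
river: ρ → (-8,8,10)
closes: descent 0, river 4
min |a| on river = 6

6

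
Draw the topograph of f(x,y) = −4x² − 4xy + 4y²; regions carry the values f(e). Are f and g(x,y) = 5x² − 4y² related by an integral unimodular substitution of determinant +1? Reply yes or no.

D₁ = 80, D₂ = 80
river cycle of f (length 2): (4, 4, -4), (-4, 4, 4)
river cycle of g (length 2): (-4, 8, 1), (1, 8, -4)
cycles differ ⇒ inequivalent

no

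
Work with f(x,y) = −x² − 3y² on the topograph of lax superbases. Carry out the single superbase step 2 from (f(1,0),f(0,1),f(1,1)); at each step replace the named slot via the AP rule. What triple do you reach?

start (-1,-3,-4) = (f(1,0),f(0,1),f(1,1))
replace slot 2: 2·((-1)+(-4)) − (-3) = -7 → (-1,-7,-4)

-1,-7,-4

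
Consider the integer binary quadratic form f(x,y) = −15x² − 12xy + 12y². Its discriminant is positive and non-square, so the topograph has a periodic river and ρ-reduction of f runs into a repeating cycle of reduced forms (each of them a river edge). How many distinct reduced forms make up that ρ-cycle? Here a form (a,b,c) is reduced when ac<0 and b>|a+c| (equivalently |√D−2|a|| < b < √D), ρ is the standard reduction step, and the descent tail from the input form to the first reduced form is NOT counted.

D = 864, ⌊√D⌋ = 29
descent: ρ → (12,12,-15)  [lands on river]
river: ρ → (-15,18,9)
river: ρ → (9,18,-15)
river: ρ → (-15,12,12)
ρ-cycle length = 4 (tail of 1 descent step not counted)

4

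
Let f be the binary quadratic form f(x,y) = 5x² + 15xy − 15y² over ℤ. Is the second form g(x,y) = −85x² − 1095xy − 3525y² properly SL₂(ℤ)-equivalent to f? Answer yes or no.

D₁ = 525, D₂ = 525
river cycle of f (length 2): (-15, 15, 5), (5, 15, -15)
river cycle of g (length 2): (-15, 15, 5), (5, 15, -15)
cycles coincide ⇒ equivalent

yes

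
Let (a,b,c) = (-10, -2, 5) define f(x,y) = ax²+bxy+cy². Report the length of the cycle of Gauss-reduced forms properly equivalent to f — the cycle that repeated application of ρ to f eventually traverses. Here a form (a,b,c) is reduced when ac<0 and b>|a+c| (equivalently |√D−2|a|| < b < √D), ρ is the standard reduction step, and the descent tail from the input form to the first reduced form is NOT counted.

D = 204, ⌊√D⌋ = 14
descent: ρ → (5,12,-3)  [lands on river]
river: ρ → (-3,12,5)
river: ρ → (5,8,-7)
river: ρ → (-7,6,6)
river: ρ → (6,6,-7)
river: ρ → (-7,8,5)
ρ-cycle length = 6 (tail of 1 descent step not counted)

6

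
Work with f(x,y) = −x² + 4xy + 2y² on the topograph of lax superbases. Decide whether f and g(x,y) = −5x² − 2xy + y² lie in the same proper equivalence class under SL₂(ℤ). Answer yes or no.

D₁ = 24, D₂ = 24
river cycle of f (length 2): (2, 4, -1), (-1, 4, 2)
river cycle of g (length 2): (1, 4, -2), (-2, 4, 1)
cycles differ ⇒ inequivalent

no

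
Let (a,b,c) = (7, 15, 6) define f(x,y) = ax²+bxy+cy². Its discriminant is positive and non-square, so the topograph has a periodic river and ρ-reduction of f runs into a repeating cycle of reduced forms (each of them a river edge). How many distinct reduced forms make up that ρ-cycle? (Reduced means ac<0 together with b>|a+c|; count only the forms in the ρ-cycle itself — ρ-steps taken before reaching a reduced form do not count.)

D = 57, ⌊√D⌋ = 7
descent: ρ → (6,-3,-2)
descent: ρ → (-2,7,1)  [lands on river]
river: ρ → (1,7,-2)
river: ρ → (-2,5,4)
river: ρ → (4,3,-3)
river: ρ → (-3,3,4)
river: ρ → (4,5,-2)
ρ-cycle length = 6 (tail of 2 descent steps not counted)

6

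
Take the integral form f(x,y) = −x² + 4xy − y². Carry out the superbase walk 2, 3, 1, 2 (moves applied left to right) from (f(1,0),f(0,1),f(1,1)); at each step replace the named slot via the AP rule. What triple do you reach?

start (-1,-1,2) = (f(1,0),f(0,1),f(1,1))
replace slot 2: 2·((-1)+2) − (-1) = 3 → (-1,3,2)
replace slot 3: 2·((-1)+3) − 2 = 2 → (-1,3,2)
replace slot 1: 2·(3+2) − (-1) = 11 → (11,3,2)
replace slot 2: 2·(11+2) − 3 = 23 → (11,23,2)

11,23,2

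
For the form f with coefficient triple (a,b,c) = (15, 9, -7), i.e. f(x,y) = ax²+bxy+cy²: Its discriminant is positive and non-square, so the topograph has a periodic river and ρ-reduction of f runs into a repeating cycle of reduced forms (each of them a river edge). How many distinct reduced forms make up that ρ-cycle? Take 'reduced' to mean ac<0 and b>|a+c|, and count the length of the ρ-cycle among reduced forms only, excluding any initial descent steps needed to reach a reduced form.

D = 501, ⌊√D⌋ = 22
river: ρ → (-7,19,5)
river: ρ → (5,21,-3)
river: ρ → (-3,21,5)
river: ρ → (5,19,-7)
river: ρ → (-7,9,15)
river: ρ → (15,21,-1)
river: ρ → (-1,21,15)
river: ρ → (15,9,-7)
ρ-cycle length = 8 (tail of 0 descent steps not counted)

8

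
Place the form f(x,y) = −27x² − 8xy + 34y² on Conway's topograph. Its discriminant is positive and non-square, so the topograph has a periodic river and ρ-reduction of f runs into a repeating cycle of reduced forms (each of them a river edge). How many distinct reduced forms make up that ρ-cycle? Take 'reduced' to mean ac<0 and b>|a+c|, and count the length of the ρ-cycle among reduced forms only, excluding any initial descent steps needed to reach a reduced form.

D = 3736, ⌊√D⌋ = 61
descent: ρ → (34,8,-27)  [lands on river]
river: ρ → (-27,46,15)
river: ρ → (15,44,-30)
river: ρ → (-30,16,29)
river: ρ → (29,42,-17)
river: ρ → (-17,60,2)
river: ρ → (2,60,-17)
river: ρ → (-17,42,29)
river: ρ → (29,16,-30)
river: ρ → (-30,44,15)
river: ρ → (15,46,-27)
river: ρ → (-27,8,34)
river: ρ → (34,60,-1)
river: ρ → (-1,60,34)
ρ-cycle length = 14 (tail of 1 descent step not counted)

14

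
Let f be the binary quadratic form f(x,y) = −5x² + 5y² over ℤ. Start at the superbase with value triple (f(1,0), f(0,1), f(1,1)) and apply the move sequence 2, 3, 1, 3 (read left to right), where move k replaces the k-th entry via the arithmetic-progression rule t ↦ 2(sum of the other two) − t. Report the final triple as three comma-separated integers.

start (-5,5,0) = (f(1,0),f(0,1),f(1,1))
replace slot 2: 2·((-5)+0) − 5 = -15 → (-5,-15,0)
replace slot 3: 2·((-5)+(-15)) − 0 = -40 → (-5,-15,-40)
replace slot 1: 2·((-15)+(-40)) − (-5) = -105 → (-105,-15,-40)
replace slot 3: 2·((-105)+(-15)) − (-40) = -200 → (-105,-15,-200)

-105,-15,-200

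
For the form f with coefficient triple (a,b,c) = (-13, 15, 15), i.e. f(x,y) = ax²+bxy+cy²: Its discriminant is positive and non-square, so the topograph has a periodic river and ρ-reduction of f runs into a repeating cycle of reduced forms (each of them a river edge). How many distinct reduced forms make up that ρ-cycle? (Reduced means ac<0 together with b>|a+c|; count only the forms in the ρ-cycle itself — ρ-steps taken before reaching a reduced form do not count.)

D = 1005, ⌊√D⌋ = 31
river: ρ → (15,15,-13)
river: ρ → (-13,11,17)
river: ρ → (17,23,-7)
river: ρ → (-7,19,23)
river: ρ → (23,27,-3)
river: ρ → (-3,27,23)
river: ρ → (23,19,-7)
river: ρ → (-7,23,17)
river: ρ → (17,11,-13)
river: ρ → (-13,15,15)
ρ-cycle length = 10 (tail of 0 descent steps not counted)

10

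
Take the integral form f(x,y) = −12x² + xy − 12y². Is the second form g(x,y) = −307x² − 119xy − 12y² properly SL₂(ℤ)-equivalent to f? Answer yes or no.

D₁ = -575, D₂ = -575
f is negative-definite; reduce −f:
−f: flip: (12,-1,12)→(12,1,12)
−f: reduced (well bottom): (12,1,12) with a≤c, −a<b≤a
flip sign back: reduced form of f is (-12,-1,-12)
g is negative-definite; reduce −g:
−g: flip: (307,119,12)→(12,-119,307)
−g: translate: b→1 (≡-119 mod 24), so (12,-119,307)→(12,1,12)
−g: reduced (well bottom): (12,1,12) with a≤c, −a<b≤a
flip sign back: reduced form of g is (-12,-1,-12)
reduced forms (-12, -1, -12) vs (-12, -1, -12) ⇒ equivalent

yes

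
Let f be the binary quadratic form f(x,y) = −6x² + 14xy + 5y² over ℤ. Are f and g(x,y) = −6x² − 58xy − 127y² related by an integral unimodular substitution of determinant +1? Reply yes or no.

D₁ = 316, D₂ = 316
river cycle of f (length 6): (5, 16, -3), (-3, 14, 10), (10, 6, -7), (-7, 8, 9), (9, 10, -6), (-6, 14, 5)
river cycle of g (length 6): (-6, 14, 5), (5, 16, -3), (-3, 14, 10), (10, 6, -7), (-7, 8, 9), (9, 10, -6)
cycles coincide ⇒ equivalent

yes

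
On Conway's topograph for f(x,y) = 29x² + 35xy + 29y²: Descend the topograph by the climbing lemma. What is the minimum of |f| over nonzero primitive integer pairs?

translate: b→-23 (≡35 mod 58), so (29,35,29)→(29,-23,23)
flip: (29,-23,23)→(23,23,29)
reduced (well bottom): (23,23,29) with a≤c, −a<b≤a
well minimum = a = 23

23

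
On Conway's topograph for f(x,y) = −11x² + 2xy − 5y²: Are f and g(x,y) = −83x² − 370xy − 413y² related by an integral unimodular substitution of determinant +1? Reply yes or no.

D₁ = -216, D₂ = -216
f is negative-definite; reduce −f:
−f: flip: (11,-2,5)→(5,2,11)
−f: reduced (well bottom): (5,2,11) with a≤c, −a<b≤a
flip sign back: reduced form of f is (-5,-2,-11)
g is negative-definite; reduce −g:
−g: translate: b→38 (≡370 mod 166), so (83,370,413)→(83,38,5)
−g: flip: (83,38,5)→(5,-38,83)
−g: translate: b→2 (≡-38 mod 10), so (5,-38,83)→(5,2,11)
−g: reduced (well bottom): (5,2,11) with a≤c, −a<b≤a
flip sign back: reduced form of g is (-5,-2,-11)
reduced forms (-5, -2, -11) vs (-5, -2, -11) ⇒ equivalent

yes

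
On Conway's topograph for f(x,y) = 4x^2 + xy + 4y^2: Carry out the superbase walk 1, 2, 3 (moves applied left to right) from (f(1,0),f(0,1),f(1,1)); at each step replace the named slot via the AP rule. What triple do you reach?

start (4,4,9) = (f(1,0),f(0,1),f(1,1))
replace slot 1: 2·(4+9) − 4 = 22 → (22,4,9)
replace slot 2: 2·(22+9) − 4 = 58 → (22,58,9)
replace slot 3: 2·(22+58) − 9 = 151 → (22,58,151)

22,58,151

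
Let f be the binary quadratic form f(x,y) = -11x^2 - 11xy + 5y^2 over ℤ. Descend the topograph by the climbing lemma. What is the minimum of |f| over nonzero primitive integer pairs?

descent: ρ → (5,11,-11)  [lands on river]
river: ρ → (-11,11,5)
river: ρ → (5,9,-13)
river: ρ → (-13,17,1)
river: ρ → (1,17,-13)
river: ρ → (-13,9,5)
closes: descent 1, river 6
min |a| on river = 1

1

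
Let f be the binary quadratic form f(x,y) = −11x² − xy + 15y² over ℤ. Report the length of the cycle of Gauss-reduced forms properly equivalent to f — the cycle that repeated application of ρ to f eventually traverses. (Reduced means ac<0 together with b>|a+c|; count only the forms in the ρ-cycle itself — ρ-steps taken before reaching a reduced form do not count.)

D = 661, ⌊√D⌋ = 25
descent: ρ → (15,1,-11)
descent: ρ → (-11,21,5)  [lands on river]
river: ρ → (5,19,-15)
river: ρ → (-15,11,9)
river: ρ → (9,25,-1)
river: ρ → (-1,25,9)
river: ρ → (9,11,-15)
river: ρ → (-15,19,5)
river: ρ → (5,21,-11)
river: ρ → (-11,23,3)
river: ρ → (3,25,-3)
river: ρ → (-3,23,11)
river: ρ → (11,21,-5)
river: ρ → (-5,19,15)
river: ρ → (15,11,-9)
river: ρ → (-9,25,1)
river: ρ → (1,25,-9)
river: ρ → (-9,11,15)
river: ρ → (15,19,-5)
river: ρ → (-5,21,11)
river: ρ → (11,23,-3)
river: ρ → (-3,25,3)
river: ρ → (3,23,-11)
ρ-cycle length = 22 (tail of 2 descent steps not counted)

22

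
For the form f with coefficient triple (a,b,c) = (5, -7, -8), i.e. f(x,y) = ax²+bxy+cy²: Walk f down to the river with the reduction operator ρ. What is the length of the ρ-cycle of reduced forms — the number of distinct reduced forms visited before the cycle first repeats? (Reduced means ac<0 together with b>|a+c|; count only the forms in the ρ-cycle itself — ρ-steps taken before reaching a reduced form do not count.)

D = 209, ⌊√D⌋ = 14
descent: ρ → (-8,7,5)  [lands on river]
river: ρ → (5,13,-2)
river: ρ → (-2,11,11)
river: ρ → (11,11,-2)
river: ρ → (-2,13,5)
river: ρ → (5,7,-8)
river: ρ → (-8,9,4)
river: ρ → (4,7,-10)
river: ρ → (-10,13,1)
river: ρ → (1,13,-10)
river: ρ → (-10,7,4)
river: ρ → (4,9,-8)
ρ-cycle length = 12 (tail of 1 descent step not counted)

12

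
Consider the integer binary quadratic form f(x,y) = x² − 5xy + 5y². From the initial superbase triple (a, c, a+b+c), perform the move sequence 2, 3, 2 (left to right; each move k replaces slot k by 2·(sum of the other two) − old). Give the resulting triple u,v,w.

start (1,5,1) = (f(1,0),f(0,1),f(1,1))
replace slot 2: 2·(1+1) − 5 = -1 → (1,-1,1)
replace slot 3: 2·(1+(-1)) − 1 = -1 → (1,-1,-1)
replace slot 2: 2·(1+(-1)) − (-1) = 1 → (1,1,-1)

1,1,-1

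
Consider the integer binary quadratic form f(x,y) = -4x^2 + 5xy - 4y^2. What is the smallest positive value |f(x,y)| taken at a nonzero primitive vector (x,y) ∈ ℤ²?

translate: b→3 (≡-5 mod 8), so (4,-5,4)→(4,3,3)
flip: (4,3,3)→(3,-3,4)
translate: b→3 (≡-3 mod 6), so (3,-3,4)→(3,3,4)
reduced (well bottom): (3,3,4) with a≤c, −a<b≤a
well minimum |f| = |-3| = 3 (negative-definite)

3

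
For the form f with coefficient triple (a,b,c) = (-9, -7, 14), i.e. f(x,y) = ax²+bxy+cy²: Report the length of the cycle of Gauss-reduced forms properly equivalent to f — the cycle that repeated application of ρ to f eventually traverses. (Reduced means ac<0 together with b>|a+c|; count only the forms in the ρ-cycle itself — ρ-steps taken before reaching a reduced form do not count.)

D = 553, ⌊√D⌋ = 23
descent: ρ → (14,7,-9)  [lands on river]
river: ρ → (-9,11,12)
river: ρ → (12,13,-8)
river: ρ → (-8,19,6)
river: ρ → (6,17,-11)
river: ρ → (-11,5,12)
river: ρ → (12,19,-4)
river: ρ → (-4,21,7)
river: ρ → (7,21,-4)
river: ρ → (-4,19,12)
river: ρ → (12,5,-11)
river: ρ → (-11,17,6)
river: ρ → (6,19,-8)
river: ρ → (-8,13,12)
river: ρ → (12,11,-9)
river: ρ → (-9,7,14)
river: ρ → (14,21,-2)
river: ρ → (-2,23,3)
river: ρ → (3,19,-16)
river: ρ → (-16,13,6)
river: ρ → (6,23,-1)
river: ρ → (-1,23,6)
river: ρ → (6,13,-16)
river: ρ → (-16,19,3)
river: ρ → (3,23,-2)
river: ρ → (-2,21,14)
ρ-cycle length = 26 (tail of 1 descent step not counted)

26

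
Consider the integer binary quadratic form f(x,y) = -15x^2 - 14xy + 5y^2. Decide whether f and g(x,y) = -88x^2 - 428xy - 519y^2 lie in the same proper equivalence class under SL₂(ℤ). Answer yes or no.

D₁ = 496, D₂ = 496
river cycle of f (length 16): (5, 14, -15), (-15, 16, 4), (4, 16, -15), (-15, 14, 5), (5, 16, -12), (-12, 8, 9), (9, 10, -11), (-11, 12, 8), (8, 20, -3), (-3, 22, 1), … (6 more)
river cycle of g (length 16): (-15, 16, 4), (4, 16, -15), (-15, 14, 5), (5, 16, -12), (-12, 8, 9), (9, 10, -11), (-11, 12, 8), (8, 20, -3), (-3, 22, 1), (1, 22, -3), … (6 more)
cycles coincide ⇒ equivalent

yes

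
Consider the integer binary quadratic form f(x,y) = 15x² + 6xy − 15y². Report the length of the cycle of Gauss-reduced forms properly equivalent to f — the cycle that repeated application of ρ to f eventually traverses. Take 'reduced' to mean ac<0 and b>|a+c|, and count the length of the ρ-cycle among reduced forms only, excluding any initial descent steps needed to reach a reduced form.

D = 936, ⌊√D⌋ = 30
river: ρ → (-15,24,6)
river: ρ → (6,24,-15)
river: ρ → (-15,6,15)
river: ρ → (15,24,-6)
river: ρ → (-6,24,15)
river: ρ → (15,6,-15)
ρ-cycle length = 6 (tail of 0 descent steps not counted)

6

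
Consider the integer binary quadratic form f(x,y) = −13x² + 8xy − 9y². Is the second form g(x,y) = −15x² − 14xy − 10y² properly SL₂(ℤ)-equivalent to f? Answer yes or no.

D₁ = -404, D₂ = -404
f is negative-definite; reduce −f:
−f: flip: (13,-8,9)→(9,8,13)
−f: reduced (well bottom): (9,8,13) with a≤c, −a<b≤a
flip sign back: reduced form of f is (-9,-8,-13)
g is negative-definite; reduce −g:
−g: flip: (15,14,10)→(10,-14,15)
−g: translate: b→6 (≡-14 mod 20), so (10,-14,15)→(10,6,11)
−g: reduced (well bottom): (10,6,11) with a≤c, −a<b≤a
flip sign back: reduced form of g is (-10,-6,-11)
reduced forms (-9, -8, -13) vs (-10, -6, -11) ⇒ inequivalent

no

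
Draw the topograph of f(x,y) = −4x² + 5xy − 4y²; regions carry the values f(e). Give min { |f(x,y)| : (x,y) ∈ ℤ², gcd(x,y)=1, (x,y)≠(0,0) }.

translate: b→3 (≡-5 mod 8), so (4,-5,4)→(4,3,3)
flip: (4,3,3)→(3,-3,4)
translate: b→3 (≡-3 mod 6), so (3,-3,4)→(3,3,4)
reduced (well bottom): (3,3,4) with a≤c, −a<b≤a
well minimum |f| = |-3| = 3 (negative-definite)

3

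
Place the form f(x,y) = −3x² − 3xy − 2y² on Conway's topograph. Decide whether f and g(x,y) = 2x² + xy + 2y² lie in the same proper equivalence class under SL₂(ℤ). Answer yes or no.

D₁ = -15, D₂ = -15
f is negative-definite; reduce −f:
−f: flip: (3,3,2)→(2,-3,3)
−f: translate: b→1 (≡-3 mod 4), so (2,-3,3)→(2,1,2)
−f: reduced (well bottom): (2,1,2) with a≤c, −a<b≤a
flip sign back: reduced form of f is (-2,-1,-2)
g: reduced (well bottom): (2,1,2) with a≤c, −a<b≤a
reduced forms (-2, -1, -2) vs (2, 1, 2) ⇒ inequivalent

no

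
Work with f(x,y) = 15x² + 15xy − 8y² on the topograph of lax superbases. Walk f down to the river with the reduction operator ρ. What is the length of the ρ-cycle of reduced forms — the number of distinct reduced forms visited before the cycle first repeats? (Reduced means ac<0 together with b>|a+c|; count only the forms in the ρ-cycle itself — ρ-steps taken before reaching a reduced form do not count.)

D = 705, ⌊√D⌋ = 26
river: ρ → (-8,17,13)
river: ρ → (13,9,-12)
river: ρ → (-12,15,10)
river: ρ → (10,25,-2)
river: ρ → (-2,23,22)
river: ρ → (22,21,-3)
river: ρ → (-3,21,22)
river: ρ → (22,23,-2)
river: ρ → (-2,25,10)
river: ρ → (10,15,-12)
river: ρ → (-12,9,13)
river: ρ → (13,17,-8)
river: ρ → (-8,15,15)
river: ρ → (15,15,-8)
ρ-cycle length = 14 (tail of 0 descent steps not counted)

14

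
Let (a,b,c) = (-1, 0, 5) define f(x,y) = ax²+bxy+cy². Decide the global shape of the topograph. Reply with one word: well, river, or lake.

D = b²−4ac = 0² − 4·(-1)·5 = 20
D > 0 non-square ⇒ indefinite ⇒ periodic river

river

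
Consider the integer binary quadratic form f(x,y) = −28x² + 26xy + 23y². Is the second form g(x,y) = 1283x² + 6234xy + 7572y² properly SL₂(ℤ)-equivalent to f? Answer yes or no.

D₁ = 3252, D₂ = 3252
river cycle of f (length 8): (23, 20, -31), (-31, 42, 12), (12, 54, -7), (-7, 44, 47), (47, 50, -4), (-4, 54, 21), (21, 30, -28), (-28, 26, 23)
river cycle of g (length 8): (23, 20, -31), (-31, 42, 12), (12, 54, -7), (-7, 44, 47), (47, 50, -4), (-4, 54, 21), (21, 30, -28), (-28, 26, 23)
cycles coincide ⇒ equivalent

yes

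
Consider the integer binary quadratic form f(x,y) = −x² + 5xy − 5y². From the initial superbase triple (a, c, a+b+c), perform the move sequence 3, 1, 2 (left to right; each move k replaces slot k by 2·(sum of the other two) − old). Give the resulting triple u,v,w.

start (-1,-5,-1) = (f(1,0),f(0,1),f(1,1))
replace slot 3: 2·((-1)+(-5)) − (-1) = -11 → (-1,-5,-11)
replace slot 1: 2·((-5)+(-11)) − (-1) = -31 → (-31,-5,-11)
replace slot 2: 2·((-31)+(-11)) − (-5) = -79 → (-31,-79,-11)

-31,-79,-11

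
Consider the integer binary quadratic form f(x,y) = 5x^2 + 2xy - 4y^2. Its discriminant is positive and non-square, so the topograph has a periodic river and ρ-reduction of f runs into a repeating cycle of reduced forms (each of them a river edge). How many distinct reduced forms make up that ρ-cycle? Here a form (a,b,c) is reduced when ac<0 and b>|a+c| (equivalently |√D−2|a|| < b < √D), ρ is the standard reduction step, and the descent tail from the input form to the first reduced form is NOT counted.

D = 84, ⌊√D⌋ = 9
river: ρ → (-4,6,3)
river: ρ → (3,6,-4)
river: ρ → (-4,2,5)
river: ρ → (5,8,-1)
river: ρ → (-1,8,5)
river: ρ → (5,2,-4)
ρ-cycle length = 6 (tail of 0 descent steps not counted)

6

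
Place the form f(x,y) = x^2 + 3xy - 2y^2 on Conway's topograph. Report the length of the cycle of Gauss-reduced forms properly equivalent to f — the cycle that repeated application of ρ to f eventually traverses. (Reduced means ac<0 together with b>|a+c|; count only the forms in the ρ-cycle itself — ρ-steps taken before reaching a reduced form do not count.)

D = 17, ⌊√D⌋ = 4
river: ρ → (-2,1,2)
river: ρ → (2,3,-1)
river: ρ → (-1,3,2)
river: ρ → (2,1,-2)
river: ρ → (-2,3,1)
river: ρ → (1,3,-2)
ρ-cycle length = 6 (tail of 0 descent steps not counted)

6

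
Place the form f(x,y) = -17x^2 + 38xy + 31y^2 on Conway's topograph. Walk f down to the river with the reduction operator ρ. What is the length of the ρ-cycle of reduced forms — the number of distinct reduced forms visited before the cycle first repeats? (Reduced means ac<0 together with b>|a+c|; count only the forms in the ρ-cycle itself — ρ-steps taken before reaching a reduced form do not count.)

D = 3552, ⌊√D⌋ = 59
river: ρ → (31,24,-24)
river: ρ → (-24,24,31)
river: ρ → (31,38,-17)
river: ρ → (-17,30,39)
river: ρ → (39,48,-8)
river: ρ → (-8,48,39)
river: ρ → (39,30,-17)
river: ρ → (-17,38,31)
ρ-cycle length = 8 (tail of 0 descent steps not counted)

8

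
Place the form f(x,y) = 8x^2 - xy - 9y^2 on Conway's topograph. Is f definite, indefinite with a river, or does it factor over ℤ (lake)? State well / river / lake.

D = b²−4ac = (-1)² − 4·8·(-9) = 289
D = 17² is a perfect square ⇒ form factors over ℤ ⇒ lakes

lake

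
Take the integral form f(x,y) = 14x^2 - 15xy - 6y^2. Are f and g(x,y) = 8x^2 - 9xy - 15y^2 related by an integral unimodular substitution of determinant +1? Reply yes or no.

D₁ = 561, D₂ = 561
river cycle of f (length 16): (-6, 15, 14), (14, 13, -7), (-7, 15, 12), (12, 9, -10), (-10, 11, 11), (11, 11, -10), (-10, 9, 12), (12, 15, -7), (-7, 13, 14), (14, 15, -6), … (6 more)
river cycle of g (length 10): (-15, 9, 8), (8, 23, -1), (-1, 23, 8), (8, 9, -15), (-15, 21, 2), (2, 23, -4), (-4, 17, 17), (17, 17, -4), (-4, 23, 2), (2, 21, -15)
cycles differ ⇒ inequivalent

no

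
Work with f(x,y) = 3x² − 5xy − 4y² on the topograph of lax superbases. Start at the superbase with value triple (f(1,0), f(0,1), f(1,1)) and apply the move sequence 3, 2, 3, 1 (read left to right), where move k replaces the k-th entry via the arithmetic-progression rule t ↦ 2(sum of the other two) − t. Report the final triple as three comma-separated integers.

start (3,-4,-6) = (f(1,0),f(0,1),f(1,1))
replace slot 3: 2·(3+(-4)) − (-6) = 4 → (3,-4,4)
replace slot 2: 2·(3+4) − (-4) = 18 → (3,18,4)
replace slot 3: 2·(3+18) − 4 = 38 → (3,18,38)
replace slot 1: 2·(18+38) − 3 = 109 → (109,18,38)

109,18,38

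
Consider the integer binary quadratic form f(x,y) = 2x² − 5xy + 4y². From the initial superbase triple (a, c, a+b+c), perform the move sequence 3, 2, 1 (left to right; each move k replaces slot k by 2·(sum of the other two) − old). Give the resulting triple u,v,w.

start (2,4,1) = (f(1,0),f(0,1),f(1,1))
replace slot 3: 2·(2+4) − 1 = 11 → (2,4,11)
replace slot 2: 2·(2+11) − 4 = 22 → (2,22,11)
replace slot 1: 2·(22+11) − 2 = 64 → (64,22,11)

64,22,11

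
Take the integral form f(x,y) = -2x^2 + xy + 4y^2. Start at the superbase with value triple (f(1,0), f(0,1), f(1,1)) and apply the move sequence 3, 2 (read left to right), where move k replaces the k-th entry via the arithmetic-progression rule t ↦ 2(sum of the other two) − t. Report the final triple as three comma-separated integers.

start (-2,4,3) = (f(1,0),f(0,1),f(1,1))
replace slot 3: 2·((-2)+4) − 3 = 1 → (-2,4,1)
replace slot 2: 2·((-2)+1) − 4 = -6 → (-2,-6,1)

-2,-6,1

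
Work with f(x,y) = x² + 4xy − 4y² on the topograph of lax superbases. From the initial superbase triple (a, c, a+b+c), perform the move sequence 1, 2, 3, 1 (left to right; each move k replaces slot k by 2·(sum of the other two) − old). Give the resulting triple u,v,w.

start (1,-4,1) = (f(1,0),f(0,1),f(1,1))
replace slot 1: 2·((-4)+1) − 1 = -7 → (-7,-4,1)
replace slot 2: 2·((-7)+1) − (-4) = -8 → (-7,-8,1)
replace slot 3: 2·((-7)+(-8)) − 1 = -31 → (-7,-8,-31)
replace slot 1: 2·((-8)+(-31)) − (-7) = -71 → (-71,-8,-31)

-71,-8,-31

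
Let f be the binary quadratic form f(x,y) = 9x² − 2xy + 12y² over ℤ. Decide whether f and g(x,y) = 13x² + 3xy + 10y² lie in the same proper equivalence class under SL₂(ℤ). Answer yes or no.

D₁ = -428, D₂ = -511
discriminants differ ⇒ not SL₂(ℤ)-equivalent

no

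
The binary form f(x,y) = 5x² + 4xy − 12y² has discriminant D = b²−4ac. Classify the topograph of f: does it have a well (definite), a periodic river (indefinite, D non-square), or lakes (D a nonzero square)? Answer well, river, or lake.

D = b²−4ac = 4² − 4·5·(-12) = 256
D = 16² is a perfect square ⇒ form factors over ℤ ⇒ lakes

lake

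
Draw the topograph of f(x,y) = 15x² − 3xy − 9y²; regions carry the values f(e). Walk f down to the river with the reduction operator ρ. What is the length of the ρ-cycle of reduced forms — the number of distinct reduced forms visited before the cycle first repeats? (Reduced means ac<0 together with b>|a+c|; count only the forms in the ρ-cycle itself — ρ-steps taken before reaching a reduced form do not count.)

D = 549, ⌊√D⌋ = 23
descent: ρ → (-9,21,3)  [lands on river]
river: ρ → (3,21,-9)
river: ρ → (-9,15,9)
river: ρ → (9,21,-3)
river: ρ → (-3,21,9)
river: ρ → (9,15,-9)
ρ-cycle length = 6 (tail of 1 descent step not counted)

6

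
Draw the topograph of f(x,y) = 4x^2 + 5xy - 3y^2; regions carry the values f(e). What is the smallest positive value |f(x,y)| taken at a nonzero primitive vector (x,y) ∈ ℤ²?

river: ρ → (-3,7,2)
river: ρ → (2,5,-6)
river: ρ → (-6,7,1)
river: ρ → (1,7,-6)
river: ρ → (-6,5,2)
river: ρ → (2,7,-3)
river: ρ → (-3,5,4)
river: ρ → (4,3,-4)
river: ρ → (-4,5,3)
river: ρ → (3,7,-2)
river: ρ → (-2,5,6)
river: ρ → (6,7,-1)
river: ρ → (-1,7,6)
river: ρ → (6,5,-2)
river: ρ → (-2,7,3)
river: ρ → (3,5,-4)
river: ρ → (-4,3,4)
river: ρ → (4,5,-3)
closes: descent 0, river 18
min |a| on river = 1

1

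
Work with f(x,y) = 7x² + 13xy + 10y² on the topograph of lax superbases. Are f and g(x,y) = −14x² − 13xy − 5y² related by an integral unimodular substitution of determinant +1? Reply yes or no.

D₁ = -111, D₂ = -111
f: translate: b→-1 (≡13 mod 14), so (7,13,10)→(7,-1,4)
f: flip: (7,-1,4)→(4,1,7)
f: reduced (well bottom): (4,1,7) with a≤c, −a<b≤a
g is negative-definite; reduce −g:
−g: flip: (14,13,5)→(5,-13,14)
−g: translate: b→-3 (≡-13 mod 10), so (5,-13,14)→(5,-3,6)
−g: reduced (well bottom): (5,-3,6) with a≤c, −a<b≤a
flip sign back: reduced form of g is (-5,3,-6)
reduced forms (4, 1, 7) vs (-5, 3, -6) ⇒ inequivalent

no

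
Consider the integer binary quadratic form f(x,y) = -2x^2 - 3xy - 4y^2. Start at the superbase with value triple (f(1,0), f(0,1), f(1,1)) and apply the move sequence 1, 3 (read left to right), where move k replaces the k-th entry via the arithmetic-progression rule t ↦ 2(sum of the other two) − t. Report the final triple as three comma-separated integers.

start (-2,-4,-9) = (f(1,0),f(0,1),f(1,1))
replace slot 1: 2·((-4)+(-9)) − (-2) = -24 → (-24,-4,-9)
replace slot 3: 2·((-24)+(-4)) − (-9) = -47 → (-24,-4,-47)

-24,-4,-47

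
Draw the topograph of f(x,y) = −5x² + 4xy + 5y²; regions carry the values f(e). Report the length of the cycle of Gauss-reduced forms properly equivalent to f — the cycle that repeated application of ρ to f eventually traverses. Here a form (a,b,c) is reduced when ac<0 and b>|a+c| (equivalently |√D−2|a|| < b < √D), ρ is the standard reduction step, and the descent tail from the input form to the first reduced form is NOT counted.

D = 116, ⌊√D⌋ = 10
river: ρ → (5,6,-4)
river: ρ → (-4,10,1)
river: ρ → (1,10,-4)
river: ρ → (-4,6,5)
river: ρ → (5,4,-5)
river: ρ → (-5,6,4)
river: ρ → (4,10,-1)
river: ρ → (-1,10,4)
river: ρ → (4,6,-5)
river: ρ → (-5,4,5)
ρ-cycle length = 10 (tail of 0 descent steps not counted)

10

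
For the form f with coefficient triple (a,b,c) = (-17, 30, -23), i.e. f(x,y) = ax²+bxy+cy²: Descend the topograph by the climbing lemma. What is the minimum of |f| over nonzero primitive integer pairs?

translate: b→4 (≡-30 mod 34), so (17,-30,23)→(17,4,10)
flip: (17,4,10)→(10,-4,17)
reduced (well bottom): (10,-4,17) with a≤c, −a<b≤a
well minimum |f| = |-10| = 10 (negative-definite)

10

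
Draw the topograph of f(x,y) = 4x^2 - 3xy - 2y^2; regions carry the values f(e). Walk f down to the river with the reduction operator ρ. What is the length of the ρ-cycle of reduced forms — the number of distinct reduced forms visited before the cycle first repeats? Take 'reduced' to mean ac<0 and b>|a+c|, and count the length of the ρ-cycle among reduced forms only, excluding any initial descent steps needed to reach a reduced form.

D = 41, ⌊√D⌋ = 6
descent: ρ → (-2,3,4)  [lands on river]
river: ρ → (4,5,-1)
river: ρ → (-1,5,4)
river: ρ → (4,3,-2)
river: ρ → (-2,5,2)
river: ρ → (2,3,-4)
river: ρ → (-4,5,1)
river: ρ → (1,5,-4)
river: ρ → (-4,3,2)
river: ρ → (2,5,-2)
ρ-cycle length = 10 (tail of 1 descent step not counted)

10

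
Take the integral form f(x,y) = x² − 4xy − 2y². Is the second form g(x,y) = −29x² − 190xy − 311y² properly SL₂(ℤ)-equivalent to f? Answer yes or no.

D₁ = 24, D₂ = 24
river cycle of f (length 2): (-2, 4, 1), (1, 4, -2)
river cycle of g (length 2): (-2, 4, 1), (1, 4, -2)
cycles coincide ⇒ equivalent

yes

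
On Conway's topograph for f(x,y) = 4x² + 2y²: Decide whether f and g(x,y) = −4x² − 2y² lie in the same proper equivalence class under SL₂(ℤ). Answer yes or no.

D₁ = -32, D₂ = -32
f: flip: (4,0,2)→(2,0,4)
f: reduced (well bottom): (2,0,4) with a≤c, −a<b≤a
g is negative-definite; reduce −g:
−g: flip: (4,0,2)→(2,0,4)
−g: reduced (well bottom): (2,0,4) with a≤c, −a<b≤a
flip sign back: reduced form of g is (-2,0,-4)
reduced forms (2, 0, 4) vs (-2, 0, -4) ⇒ inequivalent

no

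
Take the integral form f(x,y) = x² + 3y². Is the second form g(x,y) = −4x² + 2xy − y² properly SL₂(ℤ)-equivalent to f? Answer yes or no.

D₁ = -12, D₂ = -12
f: reduced (well bottom): (1,0,3) with a≤c, −a<b≤a
g is negative-definite; reduce −g:
−g: flip: (4,-2,1)→(1,2,4)
−g: translate: b→0 (≡2 mod 2), so (1,2,4)→(1,0,3)
−g: reduced (well bottom): (1,0,3) with a≤c, −a<b≤a
flip sign back: reduced form of g is (-1,0,-3)
reduced forms (1, 0, 3) vs (-1, 0, -3) ⇒ inequivalent

no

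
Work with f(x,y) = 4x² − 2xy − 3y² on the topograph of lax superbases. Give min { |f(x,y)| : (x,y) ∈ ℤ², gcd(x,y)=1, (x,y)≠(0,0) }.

descent: ρ → (-3,2,4)  [lands on river]
river: ρ → (4,6,-1)
river: ρ → (-1,6,4)
river: ρ → (4,2,-3)
river: ρ → (-3,4,3)
river: ρ → (3,2,-4)
river: ρ → (-4,6,1)
river: ρ → (1,6,-4)
river: ρ → (-4,2,3)
river: ρ → (3,4,-3)
closes: descent 1, river 10
min |a| on river = 1

1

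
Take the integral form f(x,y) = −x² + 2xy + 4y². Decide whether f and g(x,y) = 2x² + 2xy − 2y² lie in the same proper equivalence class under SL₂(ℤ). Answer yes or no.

D₁ = 20, D₂ = 20
river cycle of f (length 2): (-1, 4, 1), (1, 4, -1)
river cycle of g (length 2): (-2, 2, 2), (2, 2, -2)
cycles differ ⇒ inequivalent

no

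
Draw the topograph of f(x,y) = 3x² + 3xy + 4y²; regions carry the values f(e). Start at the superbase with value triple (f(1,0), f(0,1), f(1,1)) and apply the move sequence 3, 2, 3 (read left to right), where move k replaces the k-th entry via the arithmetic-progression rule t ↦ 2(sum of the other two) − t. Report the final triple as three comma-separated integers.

start (3,4,10) = (f(1,0),f(0,1),f(1,1))
replace slot 3: 2·(3+4) − 10 = 4 → (3,4,4)
replace slot 2: 2·(3+4) − 4 = 10 → (3,10,4)
replace slot 3: 2·(3+10) − 4 = 22 → (3,10,22)

3,10,22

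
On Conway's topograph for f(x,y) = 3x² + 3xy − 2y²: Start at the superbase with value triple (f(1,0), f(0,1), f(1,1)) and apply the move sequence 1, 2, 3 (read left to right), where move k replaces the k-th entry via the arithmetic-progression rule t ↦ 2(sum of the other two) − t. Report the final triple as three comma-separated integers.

start (3,-2,4) = (f(1,0),f(0,1),f(1,1))
replace slot 1: 2·((-2)+4) − 3 = 1 → (1,-2,4)
replace slot 2: 2·(1+4) − (-2) = 12 → (1,12,4)
replace slot 3: 2·(1+12) − 4 = 22 → (1,12,22)

1,12,22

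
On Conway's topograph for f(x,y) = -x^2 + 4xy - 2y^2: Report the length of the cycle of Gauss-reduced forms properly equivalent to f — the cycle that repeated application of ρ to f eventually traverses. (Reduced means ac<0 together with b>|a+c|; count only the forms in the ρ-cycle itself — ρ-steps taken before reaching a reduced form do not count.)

D = 8, ⌊√D⌋ = 2
descent: ρ → (-2,0,1)
descent: ρ → (1,2,-1)  [lands on river]
river: ρ → (-1,2,1)
ρ-cycle length = 2 (tail of 2 descent steps not counted)

2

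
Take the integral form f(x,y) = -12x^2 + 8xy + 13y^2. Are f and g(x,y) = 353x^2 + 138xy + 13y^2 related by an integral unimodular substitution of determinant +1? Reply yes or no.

D₁ = 688, D₂ = 688
river cycle of f (length 16): (13, 18, -7), (-7, 24, 4), (4, 24, -7), (-7, 18, 13), (13, 8, -12), (-12, 16, 9), (9, 20, -8), (-8, 12, 17), (17, 22, -3), (-3, 26, 1), … (6 more)
river cycle of g (length 16): (13, 18, -7), (-7, 24, 4), (4, 24, -7), (-7, 18, 13), (13, 8, -12), (-12, 16, 9), (9, 20, -8), (-8, 12, 17), (17, 22, -3), (-3, 26, 1), … (6 more)
cycles coincide ⇒ equivalent

yes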